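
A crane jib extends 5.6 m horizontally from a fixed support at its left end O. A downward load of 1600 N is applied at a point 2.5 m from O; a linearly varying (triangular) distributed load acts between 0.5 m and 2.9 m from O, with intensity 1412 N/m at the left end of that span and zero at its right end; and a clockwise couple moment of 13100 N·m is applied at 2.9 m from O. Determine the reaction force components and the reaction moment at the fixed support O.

O_x = 0, O_y = 3294 N, M_O = 19300 N·m

Resultant of the triangular load: ½ × 1412 × 2.4 = 1694.4 N, acting at 1.3 m from O (one-third of the span from the peak).
ΣF_x = 0: O_x = 0.
ΣF_y = 0: O_y − 1600 − ½·1412·2.4 = 0 → O_y = 3294 N.
ΣM about O: M_O − 1600·2.5 − (½·1412·2.4)·1.3 − 13100 = 0 → M_O = 19300 N·m.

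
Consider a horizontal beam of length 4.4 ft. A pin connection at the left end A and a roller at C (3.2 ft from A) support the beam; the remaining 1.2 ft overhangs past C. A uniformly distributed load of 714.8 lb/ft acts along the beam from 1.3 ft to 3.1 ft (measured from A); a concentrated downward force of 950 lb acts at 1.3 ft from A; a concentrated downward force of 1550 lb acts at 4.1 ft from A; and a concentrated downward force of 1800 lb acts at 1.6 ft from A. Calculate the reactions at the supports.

A_x = 0, A_y = 1430 lb, C_y = 4156 lb

Resultant of the distributed load: 714.8 × 1.8 = 1286.64 lb at 2.2 ft from A.
ΣM about A: C_y·3.2 − (714.8·1.8)·2.2 − 950·1.3 − 1550·4.1 − 1800·1.6 = 0 → C_y = 13300.608/3.2 = 4156.44 ≈ 4156 lb.
ΣF_y = 0: A_y + 4156.44 − 714.8·1.8 − 950 − 1550 − 1800 = 0 → A_y = 1430 lb.
ΣF_x = 0: no horizontal applied forces, so A_x = 0.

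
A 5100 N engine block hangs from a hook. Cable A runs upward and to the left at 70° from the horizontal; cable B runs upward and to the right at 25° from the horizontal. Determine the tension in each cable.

T_A = 4640 N, T_B = 1751 N

ΣF_x = 0: −T_A·cos70° + T_B·cos25° = 0 → T_B = 0.377377·T_A.
ΣF_y = 0: T_A·sin70° + T_B·sin25° = 5100.
Substitute: T_A·(0.939693 + 0.377377·0.422618) = 5100 → T_A = 4639.83 ≈ 4640 N.
Then T_B = 0.377377 × 4639.83 = 1751 N.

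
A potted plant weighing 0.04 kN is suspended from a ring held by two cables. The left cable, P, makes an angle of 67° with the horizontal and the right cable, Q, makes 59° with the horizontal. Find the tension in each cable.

ΣF_x = 0: −T_P·cos67° + T_Q·cos59° = 0 → T_Q = 0.758645·T_P.
ΣF_y = 0: T_P·sin67° + T_Q·sin59° = 0.04.
Substitute: T_P·(0.920505 + 0.758645·0.857167) = 0.04 → T_P = 0.0254649 ≈ 0.02546 kN.
Then T_Q = 0.758645 × 0.0254649 = 0.01932 kN.

T_P = 0.02546 kN, T_Q = 0.01932 kN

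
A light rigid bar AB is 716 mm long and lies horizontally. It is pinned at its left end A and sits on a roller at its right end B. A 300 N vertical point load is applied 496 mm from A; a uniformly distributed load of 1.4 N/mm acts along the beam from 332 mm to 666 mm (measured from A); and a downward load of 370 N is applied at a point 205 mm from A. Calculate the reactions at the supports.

Resultant of the distributed load: 1.4 × 334 = 467.6 N at 499 mm from A.
Moments about A: B_y·716 − 300·496 − (1.4·334)·499 − 370·205 = 0 → B_y = 457982.4/716 = 639.64 ≈ 639.6 N.
ΣF_y = 0: A_y + 639.64 − 300 − 1.4·334 − 370 = 0 → A_y = 498.0 N.
ΣF_x = 0: no horizontal applied forces, so A_x = 0.

A_x = 0, A_y = 498.0 N, B_y = 639.6 N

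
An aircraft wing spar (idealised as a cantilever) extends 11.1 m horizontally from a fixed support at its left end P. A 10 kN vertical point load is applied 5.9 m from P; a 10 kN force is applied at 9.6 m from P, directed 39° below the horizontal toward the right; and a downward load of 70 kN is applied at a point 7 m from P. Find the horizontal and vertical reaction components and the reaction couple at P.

P_x = -7.771 kN, P_y = 86.29 kN, M_P = 609.4 kN·m

ΣF_x = 0: P_x + 10·cos39° = 0 → P_x = -7.771 kN.
ΣF_y = 0: P_y − 10 − 10·sin39° − 70 = 0 → P_y = 86.29 kN.
ΣM about P: M_P − 10·5.9 − 10·sin39°·9.6 − 70·7 = 0 → M_P = 609.4 kN·m.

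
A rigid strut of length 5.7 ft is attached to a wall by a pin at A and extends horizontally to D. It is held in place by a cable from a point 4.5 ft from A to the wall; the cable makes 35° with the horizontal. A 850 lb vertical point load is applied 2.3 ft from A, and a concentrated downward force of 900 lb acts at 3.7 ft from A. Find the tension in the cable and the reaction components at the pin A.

T = 2048 lb, A_x = 1677 lb, A_y = 575.6 lb

ΣM about A: T·sin35°·4.5 − 850·2.3 − 900·3.7 = 0 → T = 5285/(4.5·0.573576) = 2047.58 ≈ 2048 lb.
ΣF_x = 0: A_x − T·cos35° = 0 → A_x = 2047.58 × 0.819152 = 1677 lb.
ΣF_y = 0: A_y + T·sin35° − 850 − 900 = 0 → A_y = 1750 − 2047.58 × 0.573576 = 575.6 lb.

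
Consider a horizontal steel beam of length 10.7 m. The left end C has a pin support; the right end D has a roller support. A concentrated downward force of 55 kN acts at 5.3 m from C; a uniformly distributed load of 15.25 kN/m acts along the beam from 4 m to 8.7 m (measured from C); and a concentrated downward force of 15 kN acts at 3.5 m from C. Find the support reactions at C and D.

Resultant of the distributed load: 15.25 × 4.7 = 71.675 kN at 6.35 m from C.
Taking moments about C: D_y·10.7 − 55·5.3 − (15.25·4.7)·6.35 − 15·3.5 = 0 → D_y = 799.13625/10.7 = 74.6856 ≈ 74.69 kN.
ΣF_y = 0: C_y + 74.6856 − 55 − 15.25·4.7 − 15 = 0 → C_y = 66.99 kN.
ΣF_x = 0: no horizontal applied forces, so C_x = 0.

C_x = 0, C_y = 66.99 kN, D_y = 74.69 kN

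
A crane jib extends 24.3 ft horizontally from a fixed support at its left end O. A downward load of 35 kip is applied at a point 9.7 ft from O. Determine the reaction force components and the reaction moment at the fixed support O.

O_x = 0, O_y = 35.00 kip, M_O = 339.5 kip·ft

ΣF_x = 0: O_x = 0.
ΣF_y = 0: O_y − 35 = 0 → O_y = 35.00 kip.
ΣM about O: M_O − 35·9.7 = 0 → M_O = 339.5 kip·ft.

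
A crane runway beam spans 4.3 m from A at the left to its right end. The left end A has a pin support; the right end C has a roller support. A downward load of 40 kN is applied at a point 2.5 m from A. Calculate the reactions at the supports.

Moments about A: C_y·4.3 − 40·2.5 = 0 → C_y = 100/4.3 = 23.2558 ≈ 23.26 kN.
ΣF_y = 0: A_y + 23.2558 − 40 = 0 → A_y = 16.74 kN.
ΣF_x = 0: no horizontal applied forces, so A_x = 0.

A_x = 0, A_y = 16.74 kN, C_y = 23.26 kN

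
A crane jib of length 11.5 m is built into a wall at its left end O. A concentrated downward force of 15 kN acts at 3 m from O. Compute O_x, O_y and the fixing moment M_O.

O_x = 0, O_y = 15.00 kN, M_O = 45.00 kN·m

ΣF_x = 0: O_x = 0.
ΣF_y = 0: O_y − 15 = 0 → O_y = 15.00 kN.
ΣM about O: M_O − 15·3 = 0 → M_O = 45.00 kN·m.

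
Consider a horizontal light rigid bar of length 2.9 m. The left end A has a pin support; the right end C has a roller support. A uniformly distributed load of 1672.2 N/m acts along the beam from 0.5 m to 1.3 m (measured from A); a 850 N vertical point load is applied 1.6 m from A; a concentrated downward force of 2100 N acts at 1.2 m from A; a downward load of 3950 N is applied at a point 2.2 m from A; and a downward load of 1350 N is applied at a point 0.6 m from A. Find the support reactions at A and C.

A_x = 0, A_y = 4559 N, C_y = 5029 N

Resultant of the distributed load: 1672.2 × 0.8 = 1337.76 N at 0.9 m from A.
ΣM about A: C_y·2.9 − (1672.2·0.8)·0.9 − 850·1.6 − 2100·1.2 − 3950·2.2 − 1350·0.6 = 0 → C_y = 14583.984/2.9 = 5028.96 ≈ 5029 N.
ΣF_y = 0: A_y + 5028.96 − 1672.2·0.8 − 850 − 2100 − 3950 − 1350 = 0 → A_y = 4559 N.
ΣF_x = 0: no horizontal applied forces, so A_x = 0.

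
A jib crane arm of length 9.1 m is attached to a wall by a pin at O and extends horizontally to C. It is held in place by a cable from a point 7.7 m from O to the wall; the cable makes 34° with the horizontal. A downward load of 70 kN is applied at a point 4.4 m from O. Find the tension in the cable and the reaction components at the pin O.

T = 71.53 kN, O_x = 59.30 kN, O_y = 30.00 kN

ΣM about O: T·sin34°·7.7 − 70·4.4 = 0 → T = 308/(7.7·0.559193) = 71.5317 ≈ 71.53 kN.
ΣF_x = 0: O_x − T·cos34° = 0 → O_x = 71.5317 × 0.829038 = 59.30 kN.
ΣF_y = 0: O_y + T·sin34° − 70 = 0 → O_y = 70 − 71.5317 × 0.559193 = 30.00 kN.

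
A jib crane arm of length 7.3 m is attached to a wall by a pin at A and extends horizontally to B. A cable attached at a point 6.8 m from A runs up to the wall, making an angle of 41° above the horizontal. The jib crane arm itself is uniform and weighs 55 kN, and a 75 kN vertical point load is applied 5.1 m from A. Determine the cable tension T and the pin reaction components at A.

ΣM about A: T·sin41°·6.8 − 55·3.65 − 75·5.1 = 0 → T = 583.25/(6.8·0.656059) = 130.738 ≈ 130.7 kN.
ΣF_x = 0: A_x − T·cos41° = 0 → A_x = 130.738 × 0.75471 = 98.67 kN.
ΣF_y = 0: A_y + T·sin41° − 55 − 75 = 0 → A_y = 130 − 130.738 × 0.656059 = 44.23 kN.

T = 130.7 kN, A_x = 98.67 kN, A_y = 44.23 kN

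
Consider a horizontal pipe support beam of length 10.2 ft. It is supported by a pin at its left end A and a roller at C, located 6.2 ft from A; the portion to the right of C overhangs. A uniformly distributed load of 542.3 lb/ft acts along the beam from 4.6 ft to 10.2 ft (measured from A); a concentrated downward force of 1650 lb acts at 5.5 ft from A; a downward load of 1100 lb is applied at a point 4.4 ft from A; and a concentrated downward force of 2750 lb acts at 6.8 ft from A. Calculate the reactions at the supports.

Resultant of the distributed load: 542.3 × 5.6 = 3036.88 lb at 7.4 ft from A.
ΣM about A: C_y·6.2 − (542.3·5.6)·7.4 − 1650·5.5 − 1100·4.4 − 2750·6.8 = 0 → C_y = 55087.912/6.2 = 8885.15 ≈ 8885 lb.
ΣF_y = 0: A_y + 8885.15 − 542.3·5.6 − 1650 − 1100 − 2750 = 0 → A_y = -348.3 lb.
ΣF_x = 0: no horizontal applied forces, so A_x = 0.

A_x = 0, A_y = -348.3 lb, C_y = 8885 lb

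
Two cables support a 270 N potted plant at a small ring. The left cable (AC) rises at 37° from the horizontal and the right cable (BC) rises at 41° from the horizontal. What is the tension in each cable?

T_AC = 208.3 N, T_BC = 220.4 N

ΣF_x = 0: −T_AC·cos37° + T_BC·cos41° = 0 → T_BC = 1.0582·T_AC.
ΣF_y = 0: T_AC·sin37° + T_BC·sin41° = 270.
Substitute: T_AC·(0.601815 + 1.0582·0.656059) = 270 → T_AC = 208.324 ≈ 208.3 N.
Then T_BC = 1.0582 × 208.324 = 220.4 N.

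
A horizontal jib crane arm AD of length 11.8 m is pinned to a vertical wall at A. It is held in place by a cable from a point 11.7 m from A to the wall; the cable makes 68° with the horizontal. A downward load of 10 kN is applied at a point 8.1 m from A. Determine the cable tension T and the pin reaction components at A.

T = 7.467 kN, A_x = 2.797 kN, A_y = 3.077 kN

ΣM about A: T·sin68°·11.7 − 10·8.1 = 0 → T = 81/(11.7·0.927184) = 7.46678 ≈ 7.467 kN.
ΣF_x = 0: A_x − T·cos68° = 0 → A_x = 7.46678 × 0.374607 = 2.797 kN.
ΣF_y = 0: A_y + T·sin68° − 10 = 0 → A_y = 10 − 7.46678 × 0.927184 = 3.077 kN.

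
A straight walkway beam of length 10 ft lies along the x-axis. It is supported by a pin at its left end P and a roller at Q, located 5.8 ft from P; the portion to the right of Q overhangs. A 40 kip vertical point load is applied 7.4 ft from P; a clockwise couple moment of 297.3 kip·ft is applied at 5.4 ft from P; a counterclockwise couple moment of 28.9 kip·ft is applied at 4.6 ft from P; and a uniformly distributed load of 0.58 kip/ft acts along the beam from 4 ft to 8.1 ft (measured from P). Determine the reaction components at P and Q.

P_x = 0, P_y = -57.41 kip, Q_y = 99.79 kip

Resultant of the distributed load: 0.58 × 4.1 = 2.378 kip at 6.05 ft from P.
ΣM about P: Q_y·5.8 − 40·7.4 − 297.3 + 28.9 − (0.58·4.1)·6.05 = 0 → Q_y = 578.7869/5.8 = 99.7908 ≈ 99.79 kip.
ΣF_y = 0: P_y + 99.7908 − 40 − 0.58·4.1 = 0 → P_y = -57.41 kip.
ΣF_x = 0: no horizontal applied forces, so P_x = 0.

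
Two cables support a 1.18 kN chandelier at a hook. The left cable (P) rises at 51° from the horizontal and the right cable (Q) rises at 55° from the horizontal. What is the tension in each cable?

ΣF_x = 0: −T_P·cos51° + T_Q·cos55° = 0 → T_Q = 1.09719·T_P.
ΣF_y = 0: T_P·sin51° + T_Q·sin55° = 1.18.
Substitute: T_P·(0.777146 + 1.09719·0.819152) = 1.18 → T_P = 0.704095 ≈ 0.7041 kN.
Then T_Q = 1.09719 × 0.704095 = 0.7725 kN.

T_P = 0.7041 kN, T_Q = 0.7725 kN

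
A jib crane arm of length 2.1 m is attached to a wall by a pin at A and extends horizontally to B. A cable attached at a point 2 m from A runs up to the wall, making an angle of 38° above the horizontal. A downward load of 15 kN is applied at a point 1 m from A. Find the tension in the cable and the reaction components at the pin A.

ΣM about A: T·sin38°·2 − 15·1 = 0 → T = 15/(2·0.615661) = 12.182 ≈ 12.18 kN.
ΣF_x = 0: A_x − T·cos38° = 0 → A_x = 12.182 × 0.788011 = 9.600 kN.
ΣF_y = 0: A_y + T·sin38° − 15 = 0 → A_y = 15 − 12.182 × 0.615661 = 7.500 kN.

T = 12.18 kN, A_x = 9.600 kN, A_y = 7.500 kN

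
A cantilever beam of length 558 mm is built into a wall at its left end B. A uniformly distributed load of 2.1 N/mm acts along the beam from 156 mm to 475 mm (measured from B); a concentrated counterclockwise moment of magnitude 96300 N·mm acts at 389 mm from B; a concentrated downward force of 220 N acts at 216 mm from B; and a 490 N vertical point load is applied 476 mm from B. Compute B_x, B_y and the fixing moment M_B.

B_x = 0, B_y = 1380 N, M_B = 395800 N·mm

Resultant of the distributed load: 2.1 × 319 = 669.9 N at 315.5 mm from B.
ΣF_x = 0: B_x = 0.
ΣF_y = 0: B_y − 2.1·319 − 220 − 490 = 0 → B_y = 1380 N.
ΣM about B: M_B − (2.1·319)·315.5 + 96300 − 220·216 − 490·476 = 0 → M_B = 395800 N·mm.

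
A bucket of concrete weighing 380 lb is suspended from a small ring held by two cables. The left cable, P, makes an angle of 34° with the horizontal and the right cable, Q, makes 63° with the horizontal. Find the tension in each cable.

ΣF_x = 0: −T_P·cos34° + T_Q·cos63° = 0 → T_Q = 1.82611·T_P.
ΣF_y = 0: T_P·sin34° + T_Q·sin63° = 380.
Substitute: T_P·(0.559193 + 1.82611·0.891007) = 380 → T_P = 173.812 ≈ 173.8 lb.
Then T_Q = 1.82611 × 173.812 = 317.4 lb.

T_P = 173.8 lb, T_Q = 317.4 lb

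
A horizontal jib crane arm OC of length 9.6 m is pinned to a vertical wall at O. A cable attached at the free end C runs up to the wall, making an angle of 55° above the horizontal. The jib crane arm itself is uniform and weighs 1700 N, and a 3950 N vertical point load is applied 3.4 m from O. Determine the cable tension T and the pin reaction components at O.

ΣM about O: T·sin55°·9.6 − 1700·4.8 − 3950·3.4 = 0 → T = 21590/(9.6·0.819152) = 2745.47 ≈ 2745 N.
ΣF_x = 0: O_x − T·cos55° = 0 → O_x = 2745.47 × 0.573576 = 1575 N.
ΣF_y = 0: O_y + T·sin55° − 1700 − 3950 = 0 → O_y = 5650 − 2745.47 × 0.819152 = 3401 N.

T = 2745 N, O_x = 1575 N, O_y = 3401 N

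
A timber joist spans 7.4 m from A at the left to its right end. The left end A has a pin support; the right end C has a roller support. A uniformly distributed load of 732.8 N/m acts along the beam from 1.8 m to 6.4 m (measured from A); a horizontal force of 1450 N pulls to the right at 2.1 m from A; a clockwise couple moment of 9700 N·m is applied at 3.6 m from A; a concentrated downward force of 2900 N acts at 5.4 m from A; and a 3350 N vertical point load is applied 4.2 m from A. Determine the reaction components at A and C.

A_x = -1450 N, A_y = 2425 N, C_y = 7196 N

Resultant of the distributed load: 732.8 × 4.6 = 3370.88 N at 4.1 m from A.
Taking moments about A: C_y·7.4 − (732.8·4.6)·4.1 − 9700 − 2900·5.4 − 3350·4.2 = 0 → C_y = 53250.608/7.4 = 7196.03 ≈ 7196 N.
ΣF_y = 0: A_y + 7196.03 − 732.8·4.6 − 2900 − 3350 = 0 → A_y = 2425 N.
ΣF_x = 0: A_x + 1450 = 0 → A_x = -1450 N.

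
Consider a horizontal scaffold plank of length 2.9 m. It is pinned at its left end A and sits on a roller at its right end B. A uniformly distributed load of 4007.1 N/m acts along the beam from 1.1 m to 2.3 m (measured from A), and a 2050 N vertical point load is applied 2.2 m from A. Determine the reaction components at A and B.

A_x = 0, A_y = 2485 N, B_y = 4374 N

Resultant of the distributed load: 4007.1 × 1.2 = 4808.52 N at 1.7 m from A.
ΣM about A: B_y·2.9 − (4007.1·1.2)·1.7 − 2050·2.2 = 0 → B_y = 12684.484/2.9 = 4373.96 ≈ 4374 N.
ΣF_y = 0: A_y + 4373.96 − 4007.1·1.2 − 2050 = 0 → A_y = 2485 N.
ΣF_x = 0: no horizontal applied forces, so A_x = 0.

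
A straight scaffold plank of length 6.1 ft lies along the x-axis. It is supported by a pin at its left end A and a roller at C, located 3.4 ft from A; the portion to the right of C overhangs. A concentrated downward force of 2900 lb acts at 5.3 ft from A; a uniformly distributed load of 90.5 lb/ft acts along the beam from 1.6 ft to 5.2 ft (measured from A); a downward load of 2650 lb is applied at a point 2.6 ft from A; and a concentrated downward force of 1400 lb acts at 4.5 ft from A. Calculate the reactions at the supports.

A_x = 0, A_y = -1450 lb, C_y = 8726 lb

Resultant of the distributed load: 90.5 × 3.6 = 325.8 lb at 3.4 ft from A.
Taking moments about A: C_y·3.4 − 2900·5.3 − (90.5·3.6)·3.4 − 2650·2.6 − 1400·4.5 = 0 → C_y = 29667.72/3.4 = 8725.8 ≈ 8726 lb.
ΣF_y = 0: A_y + 8725.8 − 2900 − 90.5·3.6 − 2650 − 1400 = 0 → A_y = -1450 lb.
ΣF_x = 0: no horizontal applied forces, so A_x = 0.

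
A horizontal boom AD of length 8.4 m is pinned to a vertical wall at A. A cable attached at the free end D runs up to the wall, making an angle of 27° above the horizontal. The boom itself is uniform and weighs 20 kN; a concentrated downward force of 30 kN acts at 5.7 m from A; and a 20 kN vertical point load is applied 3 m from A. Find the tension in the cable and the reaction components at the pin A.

ΣM about A: T·sin27°·8.4 − 20·4.2 − 30·5.7 − 20·3 = 0 → T = 315/(8.4·0.45399) = 82.6009 ≈ 82.60 kN.
ΣF_x = 0: A_x − T·cos27° = 0 → A_x = 82.6009 × 0.891007 = 73.60 kN.
ΣF_y = 0: A_y + T·sin27° − 20 − 30 − 20 = 0 → A_y = 70 − 82.6009 × 0.45399 = 32.50 kN.

T = 82.60 kN, A_x = 73.60 kN, A_y = 32.50 kN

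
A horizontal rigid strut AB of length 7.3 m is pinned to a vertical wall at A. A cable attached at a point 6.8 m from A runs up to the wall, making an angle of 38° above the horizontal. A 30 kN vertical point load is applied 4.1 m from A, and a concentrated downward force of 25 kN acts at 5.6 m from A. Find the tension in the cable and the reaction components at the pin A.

T = 62.82 kN, A_x = 49.50 kN, A_y = 16.32 kN

ΣM about A: T·sin38°·6.8 − 30·4.1 − 25·5.6 = 0 → T = 263/(6.8·0.615661) = 62.8211 ≈ 62.82 kN.
ΣF_x = 0: A_x − T·cos38° = 0 → A_x = 62.8211 × 0.788011 = 49.50 kN.
ΣF_y = 0: A_y + T·sin38° − 30 − 25 = 0 → A_y = 55 − 62.8211 × 0.615661 = 16.32 kN.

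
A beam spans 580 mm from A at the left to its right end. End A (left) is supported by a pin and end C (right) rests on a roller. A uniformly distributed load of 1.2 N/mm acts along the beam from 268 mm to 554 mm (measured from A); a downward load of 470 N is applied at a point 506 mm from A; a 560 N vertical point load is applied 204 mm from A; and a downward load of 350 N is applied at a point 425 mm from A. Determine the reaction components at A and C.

Resultant of the distributed load: 1.2 × 286 = 343.2 N at 411 mm from A.
Taking moments about A: C_y·580 − (1.2·286)·411 − 470·506 − 560·204 − 350·425 = 0 → C_y = 641865.2/580 = 1106.66 ≈ 1107 N.
ΣF_y = 0: A_y + 1106.66 − 1.2·286 − 470 − 560 − 350 = 0 → A_y = 616.5 N.
ΣF_x = 0: no horizontal applied forces, so A_x = 0.

A_x = 0, A_y = 616.5 N, C_y = 1107 N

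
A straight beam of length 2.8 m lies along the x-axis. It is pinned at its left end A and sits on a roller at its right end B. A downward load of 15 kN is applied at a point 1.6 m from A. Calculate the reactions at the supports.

Moments about A: B_y·2.8 − 15·1.6 = 0 → B_y = 24/2.8 = 8.57143 ≈ 8.571 kN.
ΣF_y = 0: A_y + 8.57143 − 15 = 0 → A_y = 6.429 kN.
ΣF_x = 0: no horizontal applied forces, so A_x = 0.

A_x = 0, A_y = 6.429 kN, B_y = 8.571 kN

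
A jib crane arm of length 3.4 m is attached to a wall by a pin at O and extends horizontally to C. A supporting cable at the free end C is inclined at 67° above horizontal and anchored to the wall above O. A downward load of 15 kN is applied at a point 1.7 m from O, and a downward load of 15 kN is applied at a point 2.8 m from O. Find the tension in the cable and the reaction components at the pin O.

ΣM about O: T·sin67°·3.4 − 15·1.7 − 15·2.8 = 0 → T = 67.5/(3.4·0.920505) = 21.5674 ≈ 21.57 kN.
ΣF_x = 0: O_x − T·cos67° = 0 → O_x = 21.5674 × 0.390731 = 8.427 kN.
ΣF_y = 0: O_y + T·sin67° − 15 − 15 = 0 → O_y = 30 − 21.5674 × 0.920505 = 10.15 kN.

T = 21.57 kN, O_x = 8.427 kN, O_y = 10.15 kN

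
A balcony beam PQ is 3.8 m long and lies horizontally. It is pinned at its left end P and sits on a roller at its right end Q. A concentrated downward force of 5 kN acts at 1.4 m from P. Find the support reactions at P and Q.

P_x = 0, P_y = 3.158 kN, Q_y = 1.842 kN

Taking moments about P: Q_y·3.8 − 5·1.4 = 0 → Q_y = 7/3.8 = 1.84211 ≈ 1.842 kN.
ΣF_y = 0: P_y + 1.84211 − 5 = 0 → P_y = 3.158 kN.
ΣF_x = 0: no horizontal applied forces, so P_x = 0.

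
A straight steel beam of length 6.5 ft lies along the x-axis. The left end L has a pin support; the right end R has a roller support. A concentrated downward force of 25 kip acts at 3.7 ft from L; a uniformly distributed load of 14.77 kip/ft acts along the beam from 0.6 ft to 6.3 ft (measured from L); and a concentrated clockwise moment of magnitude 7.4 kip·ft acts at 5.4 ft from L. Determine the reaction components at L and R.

L_x = 0, L_y = 49.13 kip, R_y = 60.05 kip

Resultant of the distributed load: 14.77 × 5.7 = 84.189 kip at 3.45 ft from L.
Taking moments about L: R_y·6.5 − 25·3.7 − (14.77·5.7)·3.45 − 7.4 = 0 → R_y = 390.35205/6.5 = 60.0542 ≈ 60.05 kip.
ΣF_y = 0: L_y + 60.0542 − 25 − 14.77·5.7 = 0 → L_y = 49.13 kip.
ΣF_x = 0: no horizontal applied forces, so L_x = 0.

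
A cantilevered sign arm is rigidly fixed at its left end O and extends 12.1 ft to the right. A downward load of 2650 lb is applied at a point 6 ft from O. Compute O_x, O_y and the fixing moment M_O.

O_x = 0, O_y = 2650 lb, M_O = 15900 lb·ft

ΣF_x = 0: O_x = 0.
ΣF_y = 0: O_y − 2650 = 0 → O_y = 2650 lb.
ΣM about O: M_O − 2650·6 = 0 → M_O = 15900 lb·ft.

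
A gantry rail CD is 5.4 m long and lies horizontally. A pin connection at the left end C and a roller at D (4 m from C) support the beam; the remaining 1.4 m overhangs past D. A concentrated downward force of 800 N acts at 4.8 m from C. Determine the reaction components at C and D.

Moments about C: D_y·4 − 800·4.8 = 0 → D_y = 3840/4 = 960.0 N.
ΣF_y = 0: C_y + 960 − 800 = 0 → C_y = -160.0 N.
ΣF_x = 0: no horizontal applied forces, so C_x = 0.

C_x = 0, C_y = -160.0 N, D_y = 960.0 N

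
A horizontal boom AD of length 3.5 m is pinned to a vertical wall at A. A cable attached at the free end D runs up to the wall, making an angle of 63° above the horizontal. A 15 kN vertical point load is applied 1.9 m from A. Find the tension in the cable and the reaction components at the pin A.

ΣM about A: T·sin63°·3.5 − 15·1.9 = 0 → T = 28.5/(3.5·0.891007) = 9.13894 ≈ 9.139 kN.
ΣF_x = 0: A_x − T·cos63° = 0 → A_x = 9.13894 × 0.45399 = 4.149 kN.
ΣF_y = 0: A_y + T·sin63° − 15 = 0 → A_y = 15 − 9.13894 × 0.891007 = 6.857 kN.

T = 9.139 kN, A_x = 4.149 kN, A_y = 6.857 kN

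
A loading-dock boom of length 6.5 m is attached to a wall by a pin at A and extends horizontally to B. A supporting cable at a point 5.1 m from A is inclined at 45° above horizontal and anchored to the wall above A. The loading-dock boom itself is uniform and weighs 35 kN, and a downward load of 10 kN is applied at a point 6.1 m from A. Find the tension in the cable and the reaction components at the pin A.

T = 48.46 kN, A_x = 34.26 kN, A_y = 10.74 kN

ΣM about A: T·sin45°·5.1 − 35·3.25 − 10·6.1 = 0 → T = 174.75/(5.1·0.707107) = 48.4576 ≈ 48.46 kN.
ΣF_x = 0: A_x − T·cos45° = 0 → A_x = 48.4576 × 0.707107 = 34.26 kN.
ΣF_y = 0: A_y + T·sin45° − 35 − 10 = 0 → A_y = 45 − 48.4576 × 0.707107 = 10.74 kN.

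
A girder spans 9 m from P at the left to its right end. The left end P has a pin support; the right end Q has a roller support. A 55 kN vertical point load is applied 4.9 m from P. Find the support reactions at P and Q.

P_x = 0, P_y = 25.06 kN, Q_y = 29.94 kN

Moments about P: Q_y·9 − 55·4.9 = 0 → Q_y = 269.5/9 = 29.9444 ≈ 29.94 kN.
ΣF_y = 0: P_y + 29.9444 − 55 = 0 → P_y = 25.06 kN.
ΣF_x = 0: no horizontal applied forces, so P_x = 0.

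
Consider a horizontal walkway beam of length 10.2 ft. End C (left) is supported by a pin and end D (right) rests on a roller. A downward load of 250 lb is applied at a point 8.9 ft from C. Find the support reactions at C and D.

ΣM about C: D_y·10.2 − 250·8.9 = 0 → D_y = 2225/10.2 = 218.137 ≈ 218.1 lb.
ΣF_y = 0: C_y + 218.137 − 250 = 0 → C_y = 31.86 lb.
ΣF_x = 0: no horizontal applied forces, so C_x = 0.

C_x = 0, C_y = 31.86 lb, D_y = 218.1 lb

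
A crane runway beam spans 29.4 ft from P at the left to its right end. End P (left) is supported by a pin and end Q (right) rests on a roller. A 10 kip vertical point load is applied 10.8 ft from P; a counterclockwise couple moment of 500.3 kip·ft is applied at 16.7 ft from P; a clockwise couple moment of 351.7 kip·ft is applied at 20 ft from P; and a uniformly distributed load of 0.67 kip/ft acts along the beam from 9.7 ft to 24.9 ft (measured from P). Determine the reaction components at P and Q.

Resultant of the distributed load: 0.67 × 15.2 = 10.184 kip at 17.3 ft from P.
Taking moments about P: Q_y·29.4 − 10·10.8 + 500.3 − 351.7 − (0.67·15.2)·17.3 = 0 → Q_y = 135.5832/29.4 = 4.61167 ≈ 4.612 kip.
ΣF_y = 0: P_y + 4.61167 − 10 − 0.67·15.2 = 0 → P_y = 15.57 kip.
ΣF_x = 0: no horizontal applied forces, so P_x = 0.

P_x = 0, P_y = 15.57 kip, Q_y = 4.612 kip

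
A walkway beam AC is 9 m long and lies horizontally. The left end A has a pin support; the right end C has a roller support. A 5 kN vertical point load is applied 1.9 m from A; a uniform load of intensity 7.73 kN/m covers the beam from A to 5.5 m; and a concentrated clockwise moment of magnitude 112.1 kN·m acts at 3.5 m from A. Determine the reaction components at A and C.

Resultant of the distributed load: 7.73 × 5.5 = 42.515 kN at 2.75 m from A.
ΣM about A: C_y·9 − 5·1.9 − (7.73·5.5)·2.75 − 112.1 = 0 → C_y = 238.51625/9 = 26.5018 ≈ 26.50 kN.
ΣF_y = 0: A_y + 26.5018 − 5 − 7.73·5.5 = 0 → A_y = 21.01 kN.
ΣF_x = 0: no horizontal applied forces, so A_x = 0.

A_x = 0, A_y = 21.01 kN, C_y = 26.50 kN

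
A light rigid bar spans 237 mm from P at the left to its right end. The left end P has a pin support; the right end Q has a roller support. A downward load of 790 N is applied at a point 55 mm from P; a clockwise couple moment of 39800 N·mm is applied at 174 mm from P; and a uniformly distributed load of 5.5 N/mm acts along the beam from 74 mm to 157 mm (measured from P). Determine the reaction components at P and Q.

P_x = 0, P_y = 672.8 N, Q_y = 573.7 N

Resultant of the distributed load: 5.5 × 83 = 456.5 N at 115.5 mm from P.
Taking moments about P: Q_y·237 − 790·55 − 39800 − (5.5·83)·115.5 = 0 → Q_y = 135975.75/237 = 573.737 ≈ 573.7 N.
ΣF_y = 0: P_y + 573.737 − 790 − 5.5·83 = 0 → P_y = 672.8 N.
ΣF_x = 0: no horizontal applied forces, so P_x = 0.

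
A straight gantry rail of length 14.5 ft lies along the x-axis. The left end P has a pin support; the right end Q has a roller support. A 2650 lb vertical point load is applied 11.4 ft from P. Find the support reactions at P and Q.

P_x = 0, P_y = 566.6 lb, Q_y = 2083 lb

Taking moments about P: Q_y·14.5 − 2650·11.4 = 0 → Q_y = 30210/14.5 = 2083.45 ≈ 2083 lb.
ΣF_y = 0: P_y + 2083.45 − 2650 = 0 → P_y = 566.6 lb.
ΣF_x = 0: no horizontal applied forces, so P_x = 0.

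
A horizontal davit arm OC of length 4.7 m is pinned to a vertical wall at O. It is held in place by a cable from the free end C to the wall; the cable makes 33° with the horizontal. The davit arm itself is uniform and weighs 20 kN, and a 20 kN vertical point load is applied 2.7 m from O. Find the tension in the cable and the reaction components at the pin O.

ΣM about O: T·sin33°·4.7 − 20·2.35 − 20·2.7 = 0 → T = 101/(4.7·0.544639) = 39.4562 ≈ 39.46 kN.
ΣF_x = 0: O_x − T·cos33° = 0 → O_x = 39.4562 × 0.838671 = 33.09 kN.
ΣF_y = 0: O_y + T·sin33° − 20 − 20 = 0 → O_y = 40 − 39.4562 × 0.544639 = 18.51 kN.

T = 39.46 kN, O_x = 33.09 kN, O_y = 18.51 kN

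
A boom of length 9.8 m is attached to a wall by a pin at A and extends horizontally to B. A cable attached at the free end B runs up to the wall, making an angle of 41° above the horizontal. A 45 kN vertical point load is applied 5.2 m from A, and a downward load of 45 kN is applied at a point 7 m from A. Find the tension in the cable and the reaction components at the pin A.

T = 85.39 kN, A_x = 64.44 kN, A_y = 33.98 kN

ΣM about A: T·sin41°·9.8 − 45·5.2 − 45·7 = 0 → T = 549/(9.8·0.656059) = 85.3893 ≈ 85.39 kN.
ΣF_x = 0: A_x − T·cos41° = 0 → A_x = 85.3893 × 0.75471 = 64.44 kN.
ΣF_y = 0: A_y + T·sin41° − 45 − 45 = 0 → A_y = 90 − 85.3893 × 0.656059 = 33.98 kN.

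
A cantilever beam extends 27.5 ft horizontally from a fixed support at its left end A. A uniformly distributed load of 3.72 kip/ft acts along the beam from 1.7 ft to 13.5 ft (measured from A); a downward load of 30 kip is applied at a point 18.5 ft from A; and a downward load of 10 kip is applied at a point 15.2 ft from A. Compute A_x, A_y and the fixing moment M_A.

A_x = 0, A_y = 83.90 kip, M_A = 1041 kip·ft

Resultant of the distributed load: 3.72 × 11.8 = 43.896 kip at 7.6 ft from A.
ΣF_x = 0: A_x = 0.
ΣF_y = 0: A_y − 3.72·11.8 − 30 − 10 = 0 → A_y = 83.90 kip.
ΣM about A: M_A − (3.72·11.8)·7.6 − 30·18.5 − 10·15.2 = 0 → M_A = 1041 kip·ft.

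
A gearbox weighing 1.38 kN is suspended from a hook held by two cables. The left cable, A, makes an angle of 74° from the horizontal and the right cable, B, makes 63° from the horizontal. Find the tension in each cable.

T_A = 0.9186 kN, T_B = 0.5577 kN

ΣF_x = 0: −T_A·cos74° + T_B·cos63° = 0 → T_B = 0.607143·T_A.
ΣF_y = 0: T_A·sin74° + T_B·sin63° = 1.38.
Substitute: T_A·(0.961262 + 0.607143·0.891007) = 1.38 → T_A = 0.918634 ≈ 0.9186 kN.
Then T_B = 0.607143 × 0.918634 = 0.5577 kN.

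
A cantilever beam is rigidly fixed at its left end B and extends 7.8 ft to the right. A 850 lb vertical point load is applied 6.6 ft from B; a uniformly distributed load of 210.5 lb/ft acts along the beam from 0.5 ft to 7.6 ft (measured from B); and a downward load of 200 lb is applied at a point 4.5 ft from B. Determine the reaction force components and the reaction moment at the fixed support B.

B_x = 0, B_y = 2545 lb, M_B = 12560 lb·ft

Resultant of the distributed load: 210.5 × 7.1 = 1494.55 lb at 4.05 ft from B.
ΣF_x = 0: B_x = 0.
ΣF_y = 0: B_y − 850 − 210.5·7.1 − 200 = 0 → B_y = 2545 lb.
ΣM about B: M_B − 850·6.6 − (210.5·7.1)·4.05 − 200·4.5 = 0 → M_B = 12560 lb·ft.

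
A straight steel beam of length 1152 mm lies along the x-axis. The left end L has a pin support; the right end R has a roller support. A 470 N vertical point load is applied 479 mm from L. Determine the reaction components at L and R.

ΣM about L: R_y·1152 − 470·479 = 0 → R_y = 225130/1152 = 195.425 ≈ 195.4 N.
ΣF_y = 0: L_y + 195.425 − 470 = 0 → L_y = 274.6 N.
ΣF_x = 0: no horizontal applied forces, so L_x = 0.

L_x = 0, L_y = 274.6 N, R_y = 195.4 N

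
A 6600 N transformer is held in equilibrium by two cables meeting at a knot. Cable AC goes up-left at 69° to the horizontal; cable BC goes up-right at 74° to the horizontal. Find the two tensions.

ΣF_x = 0: −T_AC·cos69° + T_BC·cos74° = 0 → T_BC = 1.30014·T_AC.
ΣF_y = 0: T_AC·sin69° + T_BC·sin74° = 6600.
Substitute: T_AC·(0.93358 + 1.30014·0.961262) = 6600 → T_AC = 3022.87 ≈ 3023 N.
Then T_BC = 1.30014 × 3022.87 = 3930 N.

T_AC = 3023 N, T_BC = 3930 N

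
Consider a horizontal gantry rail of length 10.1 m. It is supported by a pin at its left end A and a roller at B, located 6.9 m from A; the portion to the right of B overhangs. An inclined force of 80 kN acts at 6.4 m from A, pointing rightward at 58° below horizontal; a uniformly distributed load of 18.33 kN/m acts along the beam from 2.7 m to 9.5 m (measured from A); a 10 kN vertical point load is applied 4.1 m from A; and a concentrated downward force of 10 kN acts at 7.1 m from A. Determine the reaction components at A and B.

A_x = -42.39 kN, A_y = 23.14 kN, B_y = 189.4 kN

Resultant of the distributed load: 18.33 × 6.8 = 124.644 kN at 6.1 m from A.
Moments about A: B_y·6.9 − 80·sin58°·6.4 − (18.33·6.8)·6.1 − 10·4.1 − 10·7.1 = 0 → B_y = 1306.53/6.9 = 189.352 ≈ 189.4 kN.
ΣF_y = 0: A_y + 189.352 − 80·sin58° − 18.33·6.8 − 10 − 10 = 0 → A_y = 23.14 kN.
ΣF_x = 0: A_x + 80·cos58° = 0 → A_x = -42.39 kN.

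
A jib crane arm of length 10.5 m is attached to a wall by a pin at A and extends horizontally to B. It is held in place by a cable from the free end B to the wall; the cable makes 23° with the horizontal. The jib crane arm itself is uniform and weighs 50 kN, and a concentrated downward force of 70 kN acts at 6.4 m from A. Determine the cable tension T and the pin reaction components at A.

ΣM about A: T·sin23°·10.5 − 50·5.25 − 70·6.4 = 0 → T = 710.5/(10.5·0.390731) = 173.18 ≈ 173.2 kN.
ΣF_x = 0: A_x − T·cos23° = 0 → A_x = 173.18 × 0.920505 = 159.4 kN.
ΣF_y = 0: A_y + T·sin23° − 50 − 70 = 0 → A_y = 120 − 173.18 × 0.390731 = 52.33 kN.

T = 173.2 kN, A_x = 159.4 kN, A_y = 52.33 kN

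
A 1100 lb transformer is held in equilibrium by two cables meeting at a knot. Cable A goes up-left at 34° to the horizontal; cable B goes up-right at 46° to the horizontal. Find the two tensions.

ΣF_x = 0: −T_A·cos34° + T_B·cos46° = 0 → T_B = 1.19345·T_A.
ΣF_y = 0: T_A·sin34° + T_B·sin46° = 1100.
Substitute: T_A·(0.559193 + 1.19345·0.71934) = 1100 → T_A = 775.91 ≈ 775.9 lb.
Then T_B = 1.19345 × 775.91 = 926.0 lb.

T_A = 775.9 lb, T_B = 926.0 lb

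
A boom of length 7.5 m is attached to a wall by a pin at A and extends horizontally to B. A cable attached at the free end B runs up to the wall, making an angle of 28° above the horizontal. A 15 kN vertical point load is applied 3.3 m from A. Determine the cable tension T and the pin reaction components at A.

T = 14.06 kN, A_x = 12.41 kN, A_y = 8.400 kN

ΣM about A: T·sin28°·7.5 − 15·3.3 = 0 → T = 49.5/(7.5·0.469472) = 14.0583 ≈ 14.06 kN.
ΣF_x = 0: A_x − T·cos28° = 0 → A_x = 14.0583 × 0.882948 = 12.41 kN.
ΣF_y = 0: A_y + T·sin28° − 15 = 0 → A_y = 15 − 14.0583 × 0.469472 = 8.400 kN.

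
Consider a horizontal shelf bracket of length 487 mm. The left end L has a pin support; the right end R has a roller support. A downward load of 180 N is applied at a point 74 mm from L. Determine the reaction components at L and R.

Moments about L: R_y·487 − 180·74 = 0 → R_y = 13320/487 = 27.3511 ≈ 27.35 N.
ΣF_y = 0: L_y + 27.3511 − 180 = 0 → L_y = 152.6 N.
ΣF_x = 0: no horizontal applied forces, so L_x = 0.

L_x = 0, L_y = 152.6 N, R_y = 27.35 N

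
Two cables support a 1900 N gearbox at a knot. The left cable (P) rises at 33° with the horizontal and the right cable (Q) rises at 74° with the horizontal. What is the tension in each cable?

ΣF_x = 0: −T_P·cos33° + T_Q·cos74° = 0 → T_Q = 3.04266·T_P.
ΣF_y = 0: T_P·sin33° + T_Q·sin74° = 1900.
Substitute: T_P·(0.544639 + 3.04266·0.961262) = 1900 → T_P = 547.64 ≈ 547.6 N.
Then T_Q = 3.04266 × 547.64 = 1666 N.

T_P = 547.6 N, T_Q = 1666 N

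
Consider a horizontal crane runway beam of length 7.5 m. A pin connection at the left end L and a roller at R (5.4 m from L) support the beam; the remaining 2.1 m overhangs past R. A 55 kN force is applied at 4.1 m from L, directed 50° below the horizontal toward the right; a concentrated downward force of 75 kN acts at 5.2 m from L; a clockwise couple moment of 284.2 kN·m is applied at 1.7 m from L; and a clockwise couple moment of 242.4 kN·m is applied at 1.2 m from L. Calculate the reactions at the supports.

L_x = -35.35 kN, L_y = -84.60 kN, R_y = 201.7 kN

Taking moments about L: R_y·5.4 − 55·sin50°·4.1 − 75·5.2 − 284.2 − 242.4 = 0 → R_y = 1089.34/5.4 = 201.73 ≈ 201.7 kN.
ΣF_y = 0: L_y + 201.73 − 55·sin50° − 75 = 0 → L_y = -84.60 kN.
ΣF_x = 0: L_x + 55·cos50° = 0 → L_x = -35.35 kN.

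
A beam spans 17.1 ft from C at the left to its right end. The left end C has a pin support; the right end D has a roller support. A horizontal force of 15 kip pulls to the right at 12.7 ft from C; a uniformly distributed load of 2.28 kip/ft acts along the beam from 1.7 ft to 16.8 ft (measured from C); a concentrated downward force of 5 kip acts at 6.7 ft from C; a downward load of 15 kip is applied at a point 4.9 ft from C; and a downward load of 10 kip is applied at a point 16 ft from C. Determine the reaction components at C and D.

C_x = -15.00 kip, C_y = 30.19 kip, D_y = 34.24 kip

Resultant of the distributed load: 2.28 × 15.1 = 34.428 kip at 9.25 ft from C.
Moments about C: D_y·17.1 − (2.28·15.1)·9.25 − 5·6.7 − 15·4.9 − 10·16 = 0 → D_y = 585.459/17.1 = 34.2374 ≈ 34.24 kip.
ΣF_y = 0: C_y + 34.2374 − 2.28·15.1 − 5 − 15 − 10 = 0 → C_y = 30.19 kip.
ΣF_x = 0: C_x + 15 = 0 → C_x = -15.00 kip.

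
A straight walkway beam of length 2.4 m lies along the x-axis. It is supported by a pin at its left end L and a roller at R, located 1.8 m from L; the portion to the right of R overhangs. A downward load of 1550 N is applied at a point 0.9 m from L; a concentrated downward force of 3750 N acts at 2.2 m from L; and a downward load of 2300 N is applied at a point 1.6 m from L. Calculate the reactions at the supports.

Moments about L: R_y·1.8 − 1550·0.9 − 3750·2.2 − 2300·1.6 = 0 → R_y = 13325/1.8 = 7402.78 ≈ 7403 N.
ΣF_y = 0: L_y + 7402.78 − 1550 − 3750 − 2300 = 0 → L_y = 197.2 N.
ΣF_x = 0: no horizontal applied forces, so L_x = 0.

L_x = 0, L_y = 197.2 N, R_y = 7403 N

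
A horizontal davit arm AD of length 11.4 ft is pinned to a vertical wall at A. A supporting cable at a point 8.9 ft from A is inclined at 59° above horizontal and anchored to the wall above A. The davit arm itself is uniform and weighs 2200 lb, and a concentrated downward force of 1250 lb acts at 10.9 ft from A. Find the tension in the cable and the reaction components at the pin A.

ΣM about A: T·sin59°·8.9 − 2200·5.7 − 1250·10.9 = 0 → T = 26165/(8.9·0.857167) = 3429.77 ≈ 3430 lb.
ΣF_x = 0: A_x − T·cos59° = 0 → A_x = 3429.77 × 0.515038 = 1766 lb.
ΣF_y = 0: A_y + T·sin59° − 2200 − 1250 = 0 → A_y = 3450 − 3429.77 × 0.857167 = 510.1 lb.

T = 3430 lb, A_x = 1766 lb, A_y = 510.1 lb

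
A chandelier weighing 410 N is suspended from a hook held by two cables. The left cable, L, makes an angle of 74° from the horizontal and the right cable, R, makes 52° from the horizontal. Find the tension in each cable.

T_L = 312.0 N, T_R = 139.7 N

ΣF_x = 0: −T_L·cos74° + T_R·cos52° = 0 → T_R = 0.447709·T_L.
ΣF_y = 0: T_L·sin74° + T_R·sin52° = 410.
Substitute: T_L·(0.961262 + 0.447709·0.788011) = 410 → T_L = 312.01 ≈ 312.0 N.
Then T_R = 0.447709 × 312.01 = 139.7 N.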